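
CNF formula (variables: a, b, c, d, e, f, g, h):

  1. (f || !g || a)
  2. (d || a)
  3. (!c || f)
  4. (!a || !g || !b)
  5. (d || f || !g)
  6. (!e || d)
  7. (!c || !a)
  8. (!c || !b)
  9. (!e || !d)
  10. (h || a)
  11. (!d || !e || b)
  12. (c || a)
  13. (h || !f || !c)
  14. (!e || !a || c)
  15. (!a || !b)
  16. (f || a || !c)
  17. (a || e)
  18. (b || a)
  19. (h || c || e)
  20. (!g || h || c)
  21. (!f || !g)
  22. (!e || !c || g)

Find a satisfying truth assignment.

Pure literal: h appears only positively; assign h = True.
Try a = True.
  then c is forced to False.
  then e is forced to False.
  then b is forced to False.
For the remaining variables, d = False, f = False, g = False works.
Every clause has at least one true literal under this assignment.

a=True, b=False, c=False, d=False, e=False, f=False, g=False, h=True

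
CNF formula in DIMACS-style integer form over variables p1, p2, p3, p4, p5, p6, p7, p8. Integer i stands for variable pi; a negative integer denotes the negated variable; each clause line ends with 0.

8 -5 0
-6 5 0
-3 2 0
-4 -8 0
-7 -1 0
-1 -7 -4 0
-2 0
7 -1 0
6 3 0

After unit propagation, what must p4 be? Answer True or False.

False

Unit clause (~p2) sets p2 = False.
(p2 | ~p3) with p2 = False leaves only ~p3, so p3 = False.
In (p3 | p6), p3 is now false; p6 must hold, so p6 = True.
(p5 | ~p6) with p6 = True leaves only p5, so p5 = True.
(p8 | ~p5): since p5 = True, the clause reduces to (p8). p8 = True.
From (~p8 | ~p4) and p8 = True: p4 = False.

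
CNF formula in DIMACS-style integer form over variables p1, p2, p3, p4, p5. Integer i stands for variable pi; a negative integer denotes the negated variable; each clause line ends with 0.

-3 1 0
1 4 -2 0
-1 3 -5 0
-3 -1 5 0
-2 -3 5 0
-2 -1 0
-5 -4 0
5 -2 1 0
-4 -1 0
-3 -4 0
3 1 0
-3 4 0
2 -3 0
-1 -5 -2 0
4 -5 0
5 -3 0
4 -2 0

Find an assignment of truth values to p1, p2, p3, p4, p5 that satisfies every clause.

p1=T, p2=F, p3=F, p4=F, p5=F

Check each clause:
  1. (~p3 | p1) — p1 is true.
  2. (p1 | p4 | ~p2) — p1 is true.
  3. (~p5 | ~p1 | p3) — ~p5 is true.
  4. (~p1 | p5 | ~p3) — ~p3 is true.
  5. (~p2 | ~p3 | p5) — ~p3 is true.
  6. (~p1 | ~p2) — ~p2 is true.
  7. (~p4 | ~p5) — ~p5 is true.
  8. (p5 | ~p2 | p1) — p1 is true.
  9. (~p1 | ~p4) — ~p4 is true.
  10. (~p4 | ~p3) — ~p4 is true.
  11. (p3 | p1) — p1 is true.
  12. (p4 | ~p3) — ~p3 is true.
  13. (~p3 | p2) — ~p3 is true.
  14. (~p5 | ~p1 | ~p2) — ~p5 is true.
  15. (~p5 | p4) — ~p5 is true.
  16. (p5 | ~p3) — ~p3 is true.
  17. (p4 | ~p2) — ~p2 is true.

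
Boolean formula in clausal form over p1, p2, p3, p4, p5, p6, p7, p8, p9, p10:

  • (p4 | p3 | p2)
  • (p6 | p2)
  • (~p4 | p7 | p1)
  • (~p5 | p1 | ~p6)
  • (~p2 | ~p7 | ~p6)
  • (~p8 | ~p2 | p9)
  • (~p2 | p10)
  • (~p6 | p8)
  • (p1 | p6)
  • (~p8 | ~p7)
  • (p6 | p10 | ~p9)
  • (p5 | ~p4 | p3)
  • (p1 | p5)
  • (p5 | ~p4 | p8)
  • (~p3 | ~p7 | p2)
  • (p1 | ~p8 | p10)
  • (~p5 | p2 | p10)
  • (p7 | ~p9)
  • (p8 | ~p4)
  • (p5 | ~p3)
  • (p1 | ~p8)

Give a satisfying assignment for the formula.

p1=True  p2=True  p3=False  p4=False  p5=True  p6=False  p7=False  p8=False  p9=False  p10=True

Check each clause:
  1. (p3 | p2 | p4) — p2 is true.
  2. (p6 | p2) — p2 is true.
  3. (p1 | ~p4 | p7) — p1 is true.
  4. (~p5 | p1 | ~p6) — p1 is true.
  5. (~p2 | ~p6 | ~p7) — ~p7 is true.
  6. (p9 | ~p8 | ~p2) — ~p8 is true.
  7. (p10 | ~p2) — p10 is true.
  8. (p8 | ~p6) — ~p6 is true.
  9. (p6 | p1) — p1 is true.
  10. (~p8 | ~p7) — ~p8 is true.
  11. (~p9 | p10 | p6) — p10 is true.
  12. (p5 | ~p4 | p3) — ~p4 is true.
  13. (p1 | p5) — p1 is true.
  14. (p5 | ~p4 | p8) — ~p4 is true.
  15. (~p7 | ~p3 | p2) — ~p7 is true.
  16. (p10 | p1 | ~p8) — ~p8 is true.
  17. (~p5 | p10 | p2) — p10 is true.
  18. (~p9 | p7) — ~p9 is true.
  19. (p8 | ~p4) — ~p4 is true.
  20. (p5 | ~p3) — p5 is true.
  21. (~p8 | p1) — ~p8 is true.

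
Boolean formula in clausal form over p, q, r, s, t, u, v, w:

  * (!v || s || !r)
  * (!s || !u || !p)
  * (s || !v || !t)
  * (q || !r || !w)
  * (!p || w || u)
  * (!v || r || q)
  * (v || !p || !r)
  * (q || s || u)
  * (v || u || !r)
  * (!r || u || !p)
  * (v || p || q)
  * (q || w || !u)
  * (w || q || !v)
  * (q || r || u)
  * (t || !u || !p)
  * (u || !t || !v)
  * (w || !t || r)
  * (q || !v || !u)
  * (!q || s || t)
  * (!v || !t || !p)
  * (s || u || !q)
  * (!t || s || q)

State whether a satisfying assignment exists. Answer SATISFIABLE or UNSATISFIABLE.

Try p = False.
The remaining clauses are satisfied by q = True, r = True, s = True, t = True, u = True, v = False, w = True.
So p=F, q=T, r=T, s=T, t=T, u=T, v=F, w=T is a satisfying assignment.

SATISFIABLE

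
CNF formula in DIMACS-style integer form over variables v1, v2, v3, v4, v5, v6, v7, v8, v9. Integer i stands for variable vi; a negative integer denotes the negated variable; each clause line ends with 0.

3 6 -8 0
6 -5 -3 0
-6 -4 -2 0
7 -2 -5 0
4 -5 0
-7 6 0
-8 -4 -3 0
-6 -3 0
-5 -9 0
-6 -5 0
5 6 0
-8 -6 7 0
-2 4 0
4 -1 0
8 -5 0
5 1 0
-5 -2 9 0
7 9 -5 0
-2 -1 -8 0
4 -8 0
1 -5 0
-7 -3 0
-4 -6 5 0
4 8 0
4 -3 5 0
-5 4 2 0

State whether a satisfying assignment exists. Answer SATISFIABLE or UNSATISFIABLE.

v5 = True:
  propagation gives v4=True, v9=False, v6=False, v3=False; an empty clause results — contradiction.
v5 = False:
  propagation gives v6=True, v3=False, v1=True, v4=True; an empty clause results — contradiction.
Every branch closes, so no satisfying assignment exists.

UNSATISFIABLE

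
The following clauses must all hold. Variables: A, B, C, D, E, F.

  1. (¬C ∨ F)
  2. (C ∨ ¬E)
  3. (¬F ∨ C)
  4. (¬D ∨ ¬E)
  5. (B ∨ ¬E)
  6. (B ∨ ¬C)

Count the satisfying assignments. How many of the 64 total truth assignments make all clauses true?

Case analysis on C and E:
  C=T, E=T: remaining (A,B,D,F) ∈ {(F,T,F,T); (T,T,F,T)} — 2.
  C=T, E=F: remaining (A,B,D,F) ∈ {(F,T,F,T); (F,T,T,T); (T,T,F,T); (T,T,T,T)} — 4.
  C=F, E=T: a clause becomes empty — 0.
  C=F, E=F: forces F=F; A, B, D free → 2^3 = 8.
Total: 2 + 4 + 0 + 8 = 14.

14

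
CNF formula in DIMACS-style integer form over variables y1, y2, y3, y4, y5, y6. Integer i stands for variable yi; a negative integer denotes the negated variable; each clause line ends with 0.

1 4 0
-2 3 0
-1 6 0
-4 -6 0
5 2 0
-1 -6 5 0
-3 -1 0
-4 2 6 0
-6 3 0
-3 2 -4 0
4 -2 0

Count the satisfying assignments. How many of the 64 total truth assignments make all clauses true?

2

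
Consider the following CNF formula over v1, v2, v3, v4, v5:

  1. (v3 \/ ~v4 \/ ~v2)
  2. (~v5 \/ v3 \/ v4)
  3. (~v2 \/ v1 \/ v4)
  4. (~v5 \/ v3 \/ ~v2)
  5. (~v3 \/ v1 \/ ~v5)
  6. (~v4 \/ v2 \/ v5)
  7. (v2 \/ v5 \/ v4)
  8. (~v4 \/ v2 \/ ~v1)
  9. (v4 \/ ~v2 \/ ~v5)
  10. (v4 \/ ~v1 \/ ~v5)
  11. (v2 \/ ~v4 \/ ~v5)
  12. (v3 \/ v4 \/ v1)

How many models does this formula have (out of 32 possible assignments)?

Satisfying assignments:
  v1=F v2=T v3=T v4=T v5=F
  v1=T v2=T v3=F v4=F v5=F
  v1=T v2=T v3=T v4=F v5=F
  v1=T v2=T v3=T v4=T v5=F
  v1=T v2=T v3=T v4=T v5=T
That's 5 in total.

5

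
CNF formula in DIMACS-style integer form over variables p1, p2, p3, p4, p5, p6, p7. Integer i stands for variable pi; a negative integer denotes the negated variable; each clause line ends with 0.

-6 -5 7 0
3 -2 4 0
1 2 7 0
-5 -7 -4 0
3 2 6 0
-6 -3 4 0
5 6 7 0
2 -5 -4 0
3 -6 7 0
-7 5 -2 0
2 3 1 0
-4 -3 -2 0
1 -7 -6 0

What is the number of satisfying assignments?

18

Split on p2, then p7.
  p2=T, p7=T: remaining (p1,p3,p4,p5,p6) ∈ {(F,T,F,T,F); (T,T,F,T,F)} — 2.
  p2=T, p7=F: remaining (p1,p3,p4,p5,p6) ∈ {(F,F,T,T,F); (F,T,F,T,F); (T,F,T,T,F); (T,T,F,T,F)} — 4.
  p2=F, p7=T: 10 of the 32 assignments to (p1,p3,p4,p5,p6) work.
  p2=F, p7=F: remaining (p1,p3,p4,p5,p6) ∈ {(T,T,F,T,F); (T,T,T,F,T)} — 2.
Total: 2 + 4 + 10 + 2 = 18.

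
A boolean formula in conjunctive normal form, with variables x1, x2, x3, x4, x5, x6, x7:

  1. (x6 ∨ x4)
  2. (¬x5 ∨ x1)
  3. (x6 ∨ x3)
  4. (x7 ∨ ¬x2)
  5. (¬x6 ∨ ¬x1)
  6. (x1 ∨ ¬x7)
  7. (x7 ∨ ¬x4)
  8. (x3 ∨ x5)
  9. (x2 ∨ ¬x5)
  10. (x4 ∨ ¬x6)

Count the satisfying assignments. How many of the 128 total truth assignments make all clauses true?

The models are:
  x1=1 x2=0 x3=1 x4=1 x5=0 x6=0 x7=1
  x1=1 x2=1 x3=1 x4=1 x5=0 x6=0 x7=1
  x1=1 x2=1 x3=1 x4=1 x5=1 x6=0 x7=1
Count: 3.

3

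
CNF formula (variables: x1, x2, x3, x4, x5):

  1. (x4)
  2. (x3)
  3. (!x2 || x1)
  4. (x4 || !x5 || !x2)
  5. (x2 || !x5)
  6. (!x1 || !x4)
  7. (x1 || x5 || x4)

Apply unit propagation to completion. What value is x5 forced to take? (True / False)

False

(x4) stands alone — x4 = True.
Unit clause (x3) sets x3 = True.
(!x4 || !x1): since x4 = True, the clause reduces to (!x1). x1 = False.
(!x2 || x1): since x1 = False, the clause reduces to (!x2). x2 = False.
(!x5 || x2): since x2 = False, the clause reduces to (!x5). x5 = False.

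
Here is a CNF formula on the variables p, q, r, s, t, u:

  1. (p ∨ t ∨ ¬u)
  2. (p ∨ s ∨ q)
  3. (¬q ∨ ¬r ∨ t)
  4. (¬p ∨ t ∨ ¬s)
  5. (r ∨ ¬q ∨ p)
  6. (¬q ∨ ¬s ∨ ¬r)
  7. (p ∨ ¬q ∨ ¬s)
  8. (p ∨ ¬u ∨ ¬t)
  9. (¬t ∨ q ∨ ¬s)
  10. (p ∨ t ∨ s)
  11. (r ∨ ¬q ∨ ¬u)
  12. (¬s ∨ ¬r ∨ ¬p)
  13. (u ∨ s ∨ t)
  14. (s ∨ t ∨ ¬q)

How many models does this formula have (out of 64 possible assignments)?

Case analysis on s and p:
  s=1, p=1: remaining (q,r,t,u) ∈ {(1,0,1,0)} — 1.
  s=1, p=0: remaining (q,r,t,u) ∈ {(0,0,0,0); (0,1,0,0)} — 2.
  s=0, p=1: 9 of the 16 assignments to (q,r,t,u) work.
  s=0, p=0: remaining (q,r,t,u) ∈ {(1,1,1,0)} — 1.
Total: 1 + 2 + 9 + 1 = 13.

13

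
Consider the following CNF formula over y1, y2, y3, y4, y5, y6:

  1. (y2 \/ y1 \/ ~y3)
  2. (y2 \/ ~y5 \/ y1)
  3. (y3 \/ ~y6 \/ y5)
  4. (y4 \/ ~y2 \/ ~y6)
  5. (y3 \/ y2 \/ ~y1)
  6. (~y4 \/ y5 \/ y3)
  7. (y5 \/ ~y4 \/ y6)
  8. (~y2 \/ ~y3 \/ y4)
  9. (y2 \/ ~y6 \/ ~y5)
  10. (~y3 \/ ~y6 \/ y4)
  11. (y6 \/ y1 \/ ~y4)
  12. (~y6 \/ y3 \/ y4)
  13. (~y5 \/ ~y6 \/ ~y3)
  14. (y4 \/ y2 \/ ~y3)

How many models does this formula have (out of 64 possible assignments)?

Split on y3, then y4.
  y3=1, y4=1: 5 of the 16 assignments to (y1,y2,y5,y6) work.
  y3=1, y4=0: a clause becomes empty — 0.
  y3=0, y4=1: remaining (y1,y2,y5,y6) ∈ {(0,1,1,1); (1,1,1,0); (1,1,1,1)} — 3.
  y3=0, y4=0: 5 of the 16 assignments to (y1,y2,y5,y6) work.
Total: 5 + 0 + 3 + 5 = 13.

13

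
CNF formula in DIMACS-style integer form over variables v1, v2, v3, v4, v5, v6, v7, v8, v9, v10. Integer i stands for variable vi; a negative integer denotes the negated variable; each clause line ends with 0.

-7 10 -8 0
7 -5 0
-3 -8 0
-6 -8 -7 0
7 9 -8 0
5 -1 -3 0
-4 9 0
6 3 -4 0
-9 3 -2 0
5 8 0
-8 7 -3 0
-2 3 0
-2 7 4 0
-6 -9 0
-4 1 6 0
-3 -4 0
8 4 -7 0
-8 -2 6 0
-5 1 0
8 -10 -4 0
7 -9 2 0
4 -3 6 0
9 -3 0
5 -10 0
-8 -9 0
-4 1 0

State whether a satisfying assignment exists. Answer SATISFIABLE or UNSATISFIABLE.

SATISFIABLE

Try v1 = True.
Set v2 = False and propagate.
The remaining clauses are satisfied by v3 = False, v4 = False, v5 = True, v6 = False, v7 = True, v8 = True, v9 = False, v10 = True.
So v1=True, v2=False, v3=False, v4=False, v5=True, v6=False, v7=True, v8=True, v9=False, v10=True is a satisfying assignment.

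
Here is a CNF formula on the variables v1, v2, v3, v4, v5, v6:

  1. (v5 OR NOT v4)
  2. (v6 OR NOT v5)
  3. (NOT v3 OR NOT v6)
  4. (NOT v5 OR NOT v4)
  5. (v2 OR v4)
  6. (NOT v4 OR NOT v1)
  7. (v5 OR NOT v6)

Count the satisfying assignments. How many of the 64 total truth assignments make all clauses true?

6

The models are:
  v1=0 v2=1 v3=0 v4=0 v5=0 v6=0
  v1=0 v2=1 v3=0 v4=0 v5=1 v6=1
  v1=0 v2=1 v3=1 v4=0 v5=0 v6=0
  v1=1 v2=1 v3=0 v4=0 v5=0 v6=0
  v1=1 v2=1 v3=0 v4=0 v5=1 v6=1
  v1=1 v2=1 v3=1 v4=0 v5=0 v6=0
Count: 6.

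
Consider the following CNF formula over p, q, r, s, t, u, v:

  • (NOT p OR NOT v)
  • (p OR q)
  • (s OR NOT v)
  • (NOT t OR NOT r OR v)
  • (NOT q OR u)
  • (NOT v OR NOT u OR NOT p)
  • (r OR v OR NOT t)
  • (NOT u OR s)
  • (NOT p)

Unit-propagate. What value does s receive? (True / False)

(NOT p) is a unit clause: p = False.
In (p OR q), p is now false; q must hold, so q = True.
From (NOT q OR u) and q = True: u = True.
(NOT u OR s): since u = True, the clause reduces to (s). s = True.

True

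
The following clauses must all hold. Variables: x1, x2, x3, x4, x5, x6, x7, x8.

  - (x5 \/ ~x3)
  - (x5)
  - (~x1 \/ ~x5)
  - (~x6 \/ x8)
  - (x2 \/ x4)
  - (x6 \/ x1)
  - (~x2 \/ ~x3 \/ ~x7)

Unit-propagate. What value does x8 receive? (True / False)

True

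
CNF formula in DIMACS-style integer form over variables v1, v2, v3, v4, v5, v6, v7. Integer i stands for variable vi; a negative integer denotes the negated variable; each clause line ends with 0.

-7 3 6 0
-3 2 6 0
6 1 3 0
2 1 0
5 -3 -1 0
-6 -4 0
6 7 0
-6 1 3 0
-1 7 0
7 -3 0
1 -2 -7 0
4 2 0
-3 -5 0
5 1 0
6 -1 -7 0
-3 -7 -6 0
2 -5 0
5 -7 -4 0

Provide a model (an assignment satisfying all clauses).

v1 = T  v2 = T  v3 = F  v4 = F  v5 = T  v6 = T  v7 = T

Set v1 = True and propagate.
  then v7 is forced to True.
  then v6 is forced to True.
  then v4 is forced to False.
  then v2 is forced to True.
  then v3 is forced to False.
v5 is now unconstrained; take v5 = True.
Every clause has at least one true literal under this assignment.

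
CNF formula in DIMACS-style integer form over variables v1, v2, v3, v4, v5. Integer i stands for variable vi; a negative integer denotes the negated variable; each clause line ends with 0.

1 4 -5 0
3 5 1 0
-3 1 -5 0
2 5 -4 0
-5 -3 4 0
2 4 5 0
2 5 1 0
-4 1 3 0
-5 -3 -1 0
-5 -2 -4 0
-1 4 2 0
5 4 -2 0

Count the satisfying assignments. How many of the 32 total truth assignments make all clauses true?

The models are:
  v1=F v2=T v3=T v4=T v5=F
  v1=T v2=F v3=F v4=T v5=T
  v1=T v2=T v3=F v4=F v5=T
  v1=T v2=T v3=F v4=T v5=F
  v1=T v2=T v3=T v4=T v5=F
Count: 5.

5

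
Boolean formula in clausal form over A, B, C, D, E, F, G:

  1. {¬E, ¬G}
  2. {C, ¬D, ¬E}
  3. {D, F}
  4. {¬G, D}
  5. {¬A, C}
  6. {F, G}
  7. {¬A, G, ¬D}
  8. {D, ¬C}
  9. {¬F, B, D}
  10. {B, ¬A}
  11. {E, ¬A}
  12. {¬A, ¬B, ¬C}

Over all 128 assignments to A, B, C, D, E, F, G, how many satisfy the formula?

16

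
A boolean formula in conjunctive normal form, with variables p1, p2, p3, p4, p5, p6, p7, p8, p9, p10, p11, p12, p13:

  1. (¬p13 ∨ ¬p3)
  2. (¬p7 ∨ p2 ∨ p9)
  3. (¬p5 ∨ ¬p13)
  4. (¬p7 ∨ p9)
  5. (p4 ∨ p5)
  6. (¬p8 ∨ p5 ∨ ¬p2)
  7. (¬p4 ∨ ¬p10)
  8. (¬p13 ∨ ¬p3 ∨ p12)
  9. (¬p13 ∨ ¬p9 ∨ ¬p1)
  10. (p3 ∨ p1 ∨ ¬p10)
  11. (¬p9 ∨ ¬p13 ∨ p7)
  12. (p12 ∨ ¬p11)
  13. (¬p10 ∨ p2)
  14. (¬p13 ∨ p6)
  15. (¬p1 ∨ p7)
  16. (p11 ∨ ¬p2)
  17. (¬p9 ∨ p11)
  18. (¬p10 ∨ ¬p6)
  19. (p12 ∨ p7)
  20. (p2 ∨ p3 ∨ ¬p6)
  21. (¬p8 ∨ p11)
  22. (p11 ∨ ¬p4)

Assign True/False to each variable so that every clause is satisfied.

Pure literal: p8 appears only negated; assign p8 = False.
Pure literal: p10 appears only negated; assign p10 = False.
Branch on p1: take p1 = False.
The remaining clauses are satisfied by p2 = True, p3 = True, p4 = True, p5 = False, p6 = False, p7 = False, p9 = False, p11 = True, p12 = True, p13 = False.

p1 = False  p2 = True  p3 = True  p4 = True  p5 = False  p6 = False  p7 = False  p8 = False  p9 = False  p10 = False  p11 = True  p12 = True  p13 = False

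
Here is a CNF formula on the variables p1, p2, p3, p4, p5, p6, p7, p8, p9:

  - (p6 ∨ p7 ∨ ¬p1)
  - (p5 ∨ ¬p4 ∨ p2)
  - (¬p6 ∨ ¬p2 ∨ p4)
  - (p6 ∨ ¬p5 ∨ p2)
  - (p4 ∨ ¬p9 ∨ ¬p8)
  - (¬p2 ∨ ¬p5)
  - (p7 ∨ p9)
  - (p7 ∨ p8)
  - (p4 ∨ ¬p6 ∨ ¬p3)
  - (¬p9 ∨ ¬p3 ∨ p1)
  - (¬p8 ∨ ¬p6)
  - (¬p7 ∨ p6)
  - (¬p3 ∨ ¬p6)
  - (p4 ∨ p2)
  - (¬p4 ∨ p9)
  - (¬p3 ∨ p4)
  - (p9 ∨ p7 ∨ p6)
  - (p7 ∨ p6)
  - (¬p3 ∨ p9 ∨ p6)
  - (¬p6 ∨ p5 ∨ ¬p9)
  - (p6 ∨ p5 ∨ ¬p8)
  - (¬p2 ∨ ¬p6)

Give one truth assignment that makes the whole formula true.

p1=False, p2=False, p3=False, p4=True, p5=True, p6=True, p7=True, p8=False, p9=True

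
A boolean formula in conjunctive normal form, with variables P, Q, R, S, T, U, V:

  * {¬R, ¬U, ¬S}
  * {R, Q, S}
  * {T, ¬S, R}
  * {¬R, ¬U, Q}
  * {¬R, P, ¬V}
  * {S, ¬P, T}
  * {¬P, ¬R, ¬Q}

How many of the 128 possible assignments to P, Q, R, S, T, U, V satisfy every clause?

Case analysis on R and S:
  R=1, S=1: T free; 4 ways for (P,Q,U,V) × 2^1 = 8.
  R=1, S=0: 8 of the 32 assignments to (P,Q,T,U,V) work.
  R=0, S=1: forces T=1; P, Q, U, V free → 2^4 = 16.
  R=0, S=0: U, V free; 3 ways for (P,Q,T) × 2^2 = 12.
Total: 8 + 8 + 16 + 12 = 44.

44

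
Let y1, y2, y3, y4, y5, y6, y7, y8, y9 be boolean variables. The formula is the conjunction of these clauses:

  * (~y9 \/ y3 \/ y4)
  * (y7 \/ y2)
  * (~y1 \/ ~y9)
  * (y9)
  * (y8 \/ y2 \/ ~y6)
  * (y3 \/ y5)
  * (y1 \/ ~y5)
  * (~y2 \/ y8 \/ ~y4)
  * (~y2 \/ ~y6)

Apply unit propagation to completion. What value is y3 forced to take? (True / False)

True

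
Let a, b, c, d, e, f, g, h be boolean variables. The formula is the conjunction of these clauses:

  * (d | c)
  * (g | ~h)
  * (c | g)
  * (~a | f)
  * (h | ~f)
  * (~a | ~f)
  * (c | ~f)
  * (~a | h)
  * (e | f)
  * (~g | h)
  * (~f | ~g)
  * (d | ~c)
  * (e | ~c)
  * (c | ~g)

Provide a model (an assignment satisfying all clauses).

a occurs only negated in the remaining clauses — set a = False.
Pure literal: d appears only positively; assign d = True.
Set c = True and propagate.
  then e is forced to True.
For the remaining variables, b = True, f = False, g = True, h = True works.

a=F  b=T  c=T  d=T  e=T  f=F  g=T  h=T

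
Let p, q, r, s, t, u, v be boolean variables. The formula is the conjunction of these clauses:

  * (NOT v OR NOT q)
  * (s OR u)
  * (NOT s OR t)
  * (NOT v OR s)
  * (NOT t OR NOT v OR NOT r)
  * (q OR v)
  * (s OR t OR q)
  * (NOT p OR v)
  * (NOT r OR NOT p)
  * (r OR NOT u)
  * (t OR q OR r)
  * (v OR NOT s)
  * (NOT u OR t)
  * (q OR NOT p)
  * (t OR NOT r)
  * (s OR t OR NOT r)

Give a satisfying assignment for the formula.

p=False, q=True, r=True, s=False, t=True, u=True, v=False

Pure literal: p appears only negated; assign p = False.
Branch on q: take q = True.
  then v is forced to False.
  then s is forced to False.
  then u is forced to True.
  then r is forced to True.
  then t is forced to True.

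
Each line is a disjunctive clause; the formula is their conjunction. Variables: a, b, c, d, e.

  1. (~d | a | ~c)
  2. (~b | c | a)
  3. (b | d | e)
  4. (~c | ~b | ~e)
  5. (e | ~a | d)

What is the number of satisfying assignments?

15

Split on a, then b.
  a=1, b=1: remaining (c,d,e) ∈ {(0,0,1); (0,1,0); (0,1,1); (1,1,0)} — 4.
  a=1, b=0: c free; 3 ways for (d,e) × 2^1 = 6.
  a=0, b=1: remaining (c,d,e) ∈ {(1,0,0)} — 1.
  a=0, b=0: remaining (c,d,e) ∈ {(0,0,1); (0,1,0); (0,1,1); (1,0,1)} — 4.
Total: 4 + 6 + 1 + 4 = 15.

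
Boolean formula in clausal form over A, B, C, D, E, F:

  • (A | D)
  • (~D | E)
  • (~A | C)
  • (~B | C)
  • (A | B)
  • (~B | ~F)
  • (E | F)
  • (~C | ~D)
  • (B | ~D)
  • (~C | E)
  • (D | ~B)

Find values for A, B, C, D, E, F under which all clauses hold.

A = True, B = False, C = True, D = False, E = True, F = True

Check each clause:
  1. (D | A) — A is true.
  2. (~D | E) — ~D is true.
  3. (~A | C) — C is true.
  4. (C | ~B) — C is true.
  5. (A | B) — A is true.
  6. (~F | ~B) — ~B is true.
  7. (F | E) — E is true.
  8. (~C | ~D) — ~D is true.
  9. (~D | B) — ~D is true.
  10. (E | ~C) — E is true.
  11. (~B | D) — ~B is true.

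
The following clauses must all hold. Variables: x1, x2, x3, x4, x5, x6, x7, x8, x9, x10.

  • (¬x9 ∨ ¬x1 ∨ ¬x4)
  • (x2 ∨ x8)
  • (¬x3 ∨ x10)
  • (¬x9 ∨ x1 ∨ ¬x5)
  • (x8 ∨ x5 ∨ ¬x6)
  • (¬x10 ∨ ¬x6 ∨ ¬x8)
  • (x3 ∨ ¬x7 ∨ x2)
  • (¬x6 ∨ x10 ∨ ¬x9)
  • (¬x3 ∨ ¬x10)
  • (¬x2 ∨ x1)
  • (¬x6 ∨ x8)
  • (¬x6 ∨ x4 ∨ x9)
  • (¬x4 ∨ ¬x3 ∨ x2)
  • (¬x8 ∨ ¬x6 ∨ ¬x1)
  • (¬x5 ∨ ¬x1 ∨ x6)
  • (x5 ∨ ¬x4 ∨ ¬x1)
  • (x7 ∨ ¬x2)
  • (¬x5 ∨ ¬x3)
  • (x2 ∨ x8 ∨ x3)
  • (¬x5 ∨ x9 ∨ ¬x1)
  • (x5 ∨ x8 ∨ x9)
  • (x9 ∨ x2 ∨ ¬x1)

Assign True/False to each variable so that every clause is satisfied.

Set x1 = False and propagate.
  then x2 is forced to False.
  then x8 is forced to True.
Set x3 = False and propagate.
  then x7 is forced to False.
The remaining clauses are satisfied by x4 = True, x5 = True, x6 = False, x9 = False, x10 = True.
Every clause has at least one true literal under this assignment.

x1=False  x2=False  x3=False  x4=True  x5=True  x6=False  x7=False  x8=True  x9=False  x10=True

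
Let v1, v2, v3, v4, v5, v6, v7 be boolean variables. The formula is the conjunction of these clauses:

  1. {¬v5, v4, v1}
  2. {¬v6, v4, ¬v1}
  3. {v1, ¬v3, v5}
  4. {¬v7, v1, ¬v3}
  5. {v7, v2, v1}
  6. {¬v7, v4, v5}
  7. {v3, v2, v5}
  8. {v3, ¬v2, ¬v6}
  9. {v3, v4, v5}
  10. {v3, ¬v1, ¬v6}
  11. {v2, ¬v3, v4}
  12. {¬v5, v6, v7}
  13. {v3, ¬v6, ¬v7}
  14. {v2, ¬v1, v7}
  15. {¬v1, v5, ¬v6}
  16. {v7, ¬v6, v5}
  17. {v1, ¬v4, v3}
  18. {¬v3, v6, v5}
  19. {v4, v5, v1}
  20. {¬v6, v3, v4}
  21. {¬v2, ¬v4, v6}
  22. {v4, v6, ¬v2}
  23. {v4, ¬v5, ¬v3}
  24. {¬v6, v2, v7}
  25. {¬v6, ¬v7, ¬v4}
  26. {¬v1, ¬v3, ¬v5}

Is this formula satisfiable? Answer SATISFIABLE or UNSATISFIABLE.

SATISFIABLE

Set v1 = True and propagate.
Branch on v2: take v2 = False.
  then v7 is forced to True.
Set v3 = False and propagate.
  then v5 is forced to True.
  then v6 is forced to False.
v4 is now unconstrained; take v4 = False.
Every clause has at least one true literal under this assignment.
So v1=True  v2=False  v3=False  v4=False  v5=True  v6=False  v7=True is a satisfying assignment.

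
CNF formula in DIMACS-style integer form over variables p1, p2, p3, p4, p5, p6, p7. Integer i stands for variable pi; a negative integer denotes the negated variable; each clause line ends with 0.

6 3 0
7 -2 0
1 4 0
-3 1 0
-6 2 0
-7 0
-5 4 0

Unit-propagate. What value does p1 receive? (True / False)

(¬p7) stands alone — p7 = False.
(¬p2 ∨ p7): since p7 = False, the clause reduces to (¬p2). p2 = False.
In (¬p6 ∨ p2), p2 is now false; ¬p6 must hold, so p6 = False.
(p3 ∨ p6): since p6 = False, the clause reduces to (p3). p3 = True.
In (¬p3 ∨ p1), ¬p3 is now false; p1 must hold, so p1 = True.

True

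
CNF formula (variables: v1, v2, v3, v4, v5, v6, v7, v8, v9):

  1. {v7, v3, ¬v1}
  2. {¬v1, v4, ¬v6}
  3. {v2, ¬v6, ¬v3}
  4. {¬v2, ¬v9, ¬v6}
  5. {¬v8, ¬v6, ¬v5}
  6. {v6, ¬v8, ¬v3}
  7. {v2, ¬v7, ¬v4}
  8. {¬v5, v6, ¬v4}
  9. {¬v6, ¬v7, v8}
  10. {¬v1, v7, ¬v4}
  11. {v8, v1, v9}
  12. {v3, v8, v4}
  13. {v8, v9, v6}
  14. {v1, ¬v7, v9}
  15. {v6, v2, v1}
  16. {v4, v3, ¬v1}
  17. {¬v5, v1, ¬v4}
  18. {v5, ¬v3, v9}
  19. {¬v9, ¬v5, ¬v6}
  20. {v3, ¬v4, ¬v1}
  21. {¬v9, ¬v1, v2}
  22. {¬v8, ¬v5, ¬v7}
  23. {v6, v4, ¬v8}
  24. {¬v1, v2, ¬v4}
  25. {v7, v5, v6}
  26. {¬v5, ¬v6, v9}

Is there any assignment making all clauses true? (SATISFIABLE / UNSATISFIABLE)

Branch on v1: take v1 = True.
The remaining clauses are satisfied by v2 = True, v3 = True, v4 = False, v5 = True, v6 = False, v7 = False, v8 = False, v9 = True.
Every clause has at least one true literal under this assignment.
So v1=True, v2=True, v3=True, v4=False, v5=True, v6=False, v7=False, v8=False, v9=True is a satisfying assignment.

SATISFIABLE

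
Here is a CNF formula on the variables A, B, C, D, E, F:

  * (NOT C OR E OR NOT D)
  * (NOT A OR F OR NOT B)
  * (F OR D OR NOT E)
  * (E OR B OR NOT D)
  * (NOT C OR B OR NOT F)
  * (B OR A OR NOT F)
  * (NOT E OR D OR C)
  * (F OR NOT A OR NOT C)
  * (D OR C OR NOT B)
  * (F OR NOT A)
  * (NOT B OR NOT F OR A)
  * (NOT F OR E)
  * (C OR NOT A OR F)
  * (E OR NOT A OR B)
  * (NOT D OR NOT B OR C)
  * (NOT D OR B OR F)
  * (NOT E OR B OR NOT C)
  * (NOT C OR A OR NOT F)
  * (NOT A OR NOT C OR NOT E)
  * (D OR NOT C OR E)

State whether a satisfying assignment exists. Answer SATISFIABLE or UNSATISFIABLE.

SATISFIABLE

Branch on A: take A = True.
  then F is forced to True.
  then E is forced to True.
  then C is forced to False.
  then D is forced to True.
  then B is forced to False.
So A=1, B=0, C=0, D=1, E=1, F=1 is a satisfying assignment.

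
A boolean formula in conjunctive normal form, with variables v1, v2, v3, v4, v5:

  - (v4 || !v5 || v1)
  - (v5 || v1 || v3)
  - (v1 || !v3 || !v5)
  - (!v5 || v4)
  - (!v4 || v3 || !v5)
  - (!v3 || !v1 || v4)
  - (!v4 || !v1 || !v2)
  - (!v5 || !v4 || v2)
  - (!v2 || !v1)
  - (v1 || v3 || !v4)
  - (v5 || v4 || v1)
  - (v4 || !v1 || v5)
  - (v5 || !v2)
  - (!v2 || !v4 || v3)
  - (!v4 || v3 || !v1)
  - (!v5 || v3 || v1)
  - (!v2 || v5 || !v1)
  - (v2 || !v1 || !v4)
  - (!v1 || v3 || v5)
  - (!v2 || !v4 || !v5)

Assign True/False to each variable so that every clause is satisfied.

v1 = F, v2 = F, v3 = T, v4 = T, v5 = F

Try v1 = False.
The remaining clauses are satisfied by v2 = False, v3 = True, v4 = True, v5 = False.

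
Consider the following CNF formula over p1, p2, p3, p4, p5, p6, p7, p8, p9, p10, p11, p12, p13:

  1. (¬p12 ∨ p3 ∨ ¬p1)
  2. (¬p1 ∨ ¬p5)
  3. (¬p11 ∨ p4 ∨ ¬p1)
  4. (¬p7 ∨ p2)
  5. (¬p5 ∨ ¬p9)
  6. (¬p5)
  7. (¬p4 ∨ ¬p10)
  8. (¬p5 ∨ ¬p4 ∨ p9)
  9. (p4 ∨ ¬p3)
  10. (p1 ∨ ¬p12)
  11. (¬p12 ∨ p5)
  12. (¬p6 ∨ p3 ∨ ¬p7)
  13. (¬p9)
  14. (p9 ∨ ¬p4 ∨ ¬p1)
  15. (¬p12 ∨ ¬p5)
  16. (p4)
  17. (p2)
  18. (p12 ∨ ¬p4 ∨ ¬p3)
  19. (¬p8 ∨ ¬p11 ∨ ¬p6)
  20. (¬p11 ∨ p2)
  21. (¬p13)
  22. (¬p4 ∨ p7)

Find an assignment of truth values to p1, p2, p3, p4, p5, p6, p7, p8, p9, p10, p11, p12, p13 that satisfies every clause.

(¬p5) is a unit clause, so p5 = False.
(¬p12) is a unit clause, so p12 = False.
The clause (¬p9) is unit: p9 must be False.
Unit propagation: (p4) forces p4 = True.
The clause (¬p10) is unit: p10 must be False.
(¬p1) is a unit clause, so p1 = False.
Unit propagation: (p2) forces p2 = True.
The clause (¬p3) is unit: p3 must be False.
Unit propagation: (¬p13) forces p13 = False.
Unit propagation: (p7) forces p7 = True.
Unit propagation: (¬p6) forces p6 = False.
p8, p11 are now unconstrained; take p8 = False, p11 = False.
Every clause has at least one true literal under this assignment.

p1=F, p2=T, p3=F, p4=T, p5=F, p6=F, p7=T, p8=F, p9=F, p10=F, p11=F, p12=F, p13=F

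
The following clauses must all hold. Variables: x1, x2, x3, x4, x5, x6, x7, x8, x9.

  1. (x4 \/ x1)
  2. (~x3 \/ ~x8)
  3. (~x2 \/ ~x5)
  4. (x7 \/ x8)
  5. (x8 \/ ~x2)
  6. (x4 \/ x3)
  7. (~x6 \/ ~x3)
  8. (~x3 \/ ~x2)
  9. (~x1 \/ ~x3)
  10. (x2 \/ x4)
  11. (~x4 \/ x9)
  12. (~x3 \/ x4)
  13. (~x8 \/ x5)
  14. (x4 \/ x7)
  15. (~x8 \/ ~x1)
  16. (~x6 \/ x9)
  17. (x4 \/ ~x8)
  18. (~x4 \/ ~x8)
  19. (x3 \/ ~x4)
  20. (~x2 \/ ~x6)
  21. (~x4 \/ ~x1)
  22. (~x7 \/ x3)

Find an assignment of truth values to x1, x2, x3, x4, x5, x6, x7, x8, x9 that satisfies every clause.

x1=False  x2=False  x3=True  x4=True  x5=False  x6=False  x7=True  x8=False  x9=True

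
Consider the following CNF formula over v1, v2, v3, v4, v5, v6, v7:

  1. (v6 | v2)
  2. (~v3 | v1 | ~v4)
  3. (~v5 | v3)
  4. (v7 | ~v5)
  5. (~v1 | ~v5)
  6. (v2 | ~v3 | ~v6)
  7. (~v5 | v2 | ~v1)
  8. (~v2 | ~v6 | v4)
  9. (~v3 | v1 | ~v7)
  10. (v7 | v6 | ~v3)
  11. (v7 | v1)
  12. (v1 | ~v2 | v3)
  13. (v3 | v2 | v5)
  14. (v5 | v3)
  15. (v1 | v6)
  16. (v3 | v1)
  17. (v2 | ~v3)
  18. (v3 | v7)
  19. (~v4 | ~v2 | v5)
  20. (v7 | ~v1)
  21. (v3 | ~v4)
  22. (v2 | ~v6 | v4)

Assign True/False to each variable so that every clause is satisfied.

v1=T, v2=T, v3=T, v4=F, v5=F, v6=F, v7=T

Try v1 = True.
  then v5 is forced to False.
  then v3 is forced to True.
  then v2 is forced to True.
  then v4 is forced to False.
  then v6 is forced to False.
  then v7 is forced to True.
Every clause has at least one true literal under this assignment.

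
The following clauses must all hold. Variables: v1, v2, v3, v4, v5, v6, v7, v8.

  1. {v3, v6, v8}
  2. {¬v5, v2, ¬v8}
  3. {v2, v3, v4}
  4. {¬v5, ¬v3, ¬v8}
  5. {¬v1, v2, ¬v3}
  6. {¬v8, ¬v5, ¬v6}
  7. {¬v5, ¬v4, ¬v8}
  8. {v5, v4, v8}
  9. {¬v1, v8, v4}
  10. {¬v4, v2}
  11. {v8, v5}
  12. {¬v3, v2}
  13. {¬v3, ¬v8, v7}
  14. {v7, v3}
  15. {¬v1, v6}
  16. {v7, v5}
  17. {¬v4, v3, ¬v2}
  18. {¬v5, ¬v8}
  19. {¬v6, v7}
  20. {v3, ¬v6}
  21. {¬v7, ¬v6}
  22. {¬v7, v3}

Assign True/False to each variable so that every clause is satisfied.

Pure literal: v1 appears only negated; assign v1 = False.
Try v2 = True.
Try v3 = True.
The remaining clauses are satisfied by v4 = True, v5 = True, v6 = False, v7 = True, v8 = False.
Every clause has at least one true literal under this assignment.

v1 = False, v2 = True, v3 = True, v4 = True, v5 = True, v6 = False, v7 = True, v8 = False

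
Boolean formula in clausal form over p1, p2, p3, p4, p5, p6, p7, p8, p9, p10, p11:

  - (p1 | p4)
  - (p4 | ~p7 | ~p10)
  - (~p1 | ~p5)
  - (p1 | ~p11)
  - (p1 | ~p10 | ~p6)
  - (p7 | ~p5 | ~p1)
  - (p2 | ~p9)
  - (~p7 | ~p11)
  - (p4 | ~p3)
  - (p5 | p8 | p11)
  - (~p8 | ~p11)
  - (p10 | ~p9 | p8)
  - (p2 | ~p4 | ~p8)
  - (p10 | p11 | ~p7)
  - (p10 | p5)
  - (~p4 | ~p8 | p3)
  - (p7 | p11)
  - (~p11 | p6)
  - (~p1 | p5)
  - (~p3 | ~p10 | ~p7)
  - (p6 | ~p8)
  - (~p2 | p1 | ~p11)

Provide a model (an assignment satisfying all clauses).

Set p1 = False and propagate.
  then p4 is forced to True.
  then p11 is forced to False.
  then p7 is forced to True.
  then p10 is forced to True.
  then p6 is forced to False.
  then p3 is forced to False.
  then p8 is forced to False.
  then p5 is forced to True.
Set p2 = True and propagate.
p9 is now unconstrained; take p9 = True.

p1=False, p2=True, p3=False, p4=True, p5=True, p6=False, p7=True, p8=False, p9=True, p10=True, p11=False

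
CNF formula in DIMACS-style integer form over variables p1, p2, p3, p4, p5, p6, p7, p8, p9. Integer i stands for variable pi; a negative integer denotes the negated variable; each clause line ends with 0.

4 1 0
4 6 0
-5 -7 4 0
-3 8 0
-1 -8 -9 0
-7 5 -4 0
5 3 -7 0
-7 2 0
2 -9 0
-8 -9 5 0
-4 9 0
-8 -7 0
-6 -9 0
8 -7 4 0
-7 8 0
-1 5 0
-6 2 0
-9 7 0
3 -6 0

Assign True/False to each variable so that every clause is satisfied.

p1=True, p2=True, p3=True, p4=False, p5=True, p6=True, p7=False, p8=True, p9=False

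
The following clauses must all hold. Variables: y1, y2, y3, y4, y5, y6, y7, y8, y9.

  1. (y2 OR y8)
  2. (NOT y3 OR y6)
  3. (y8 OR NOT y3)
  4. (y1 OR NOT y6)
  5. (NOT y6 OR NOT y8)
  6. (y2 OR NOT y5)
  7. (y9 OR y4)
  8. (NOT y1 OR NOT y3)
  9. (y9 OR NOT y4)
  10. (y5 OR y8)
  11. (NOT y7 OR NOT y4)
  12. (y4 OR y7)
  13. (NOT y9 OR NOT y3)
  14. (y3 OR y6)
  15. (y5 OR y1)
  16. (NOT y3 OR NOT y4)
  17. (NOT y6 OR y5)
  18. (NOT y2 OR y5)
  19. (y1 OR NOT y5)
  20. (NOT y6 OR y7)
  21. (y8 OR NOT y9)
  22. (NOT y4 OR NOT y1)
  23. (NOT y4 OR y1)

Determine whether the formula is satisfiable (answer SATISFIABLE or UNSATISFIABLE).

UNSATISFIABLE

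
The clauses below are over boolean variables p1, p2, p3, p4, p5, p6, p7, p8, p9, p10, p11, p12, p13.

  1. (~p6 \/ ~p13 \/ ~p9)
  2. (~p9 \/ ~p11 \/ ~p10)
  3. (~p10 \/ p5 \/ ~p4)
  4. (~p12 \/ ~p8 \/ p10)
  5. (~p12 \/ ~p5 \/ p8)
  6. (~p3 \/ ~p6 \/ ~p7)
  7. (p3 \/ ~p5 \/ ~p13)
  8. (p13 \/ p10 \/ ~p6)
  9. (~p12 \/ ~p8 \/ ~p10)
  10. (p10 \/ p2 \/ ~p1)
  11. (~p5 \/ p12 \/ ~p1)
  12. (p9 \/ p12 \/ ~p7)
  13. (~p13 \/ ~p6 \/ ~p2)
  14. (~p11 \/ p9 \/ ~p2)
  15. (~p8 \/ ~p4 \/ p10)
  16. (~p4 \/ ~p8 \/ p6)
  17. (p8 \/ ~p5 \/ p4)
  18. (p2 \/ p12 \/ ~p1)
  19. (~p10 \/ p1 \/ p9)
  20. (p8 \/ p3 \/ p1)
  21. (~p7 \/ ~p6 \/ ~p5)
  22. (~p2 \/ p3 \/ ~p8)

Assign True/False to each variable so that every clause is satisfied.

p11 occurs only negated in the remaining clauses — set p11 = False.
Try p1 = True.
For the remaining variables, p2 = True, p3 = True, p4 = False, p5 = False, p6 = False, p7 = True, p8 = False, p9 = True, p10 = False, p12 = False, p13 = True works.
Check each clause:
  1. (~p13 \/ ~p9 \/ ~p6) — ~p6 is true.
  2. (~p9 \/ ~p10 \/ ~p11) — ~p11 is true.
  3. (~p10 \/ p5 \/ ~p4) — ~p4 is true.
  4. (~p12 \/ ~p8 \/ p10) — ~p8 is true.
  5. (~p5 \/ ~p12 \/ p8) — ~p5 is true.
  6. (~p6 \/ ~p7 \/ ~p3) — ~p6 is true.
  7. (p3 \/ ~p13 \/ ~p5) — p3 is true.
  8. (~p6 \/ p10 \/ p13) — ~p6 is true.
  9. (~p10 \/ ~p12 \/ ~p8) — ~p8 is true.
  10. (p10 \/ p2 \/ ~p1) — p2 is true.
  11. (p12 \/ ~p5 \/ ~p1) — ~p5 is true.
  12. (~p7 \/ p9 \/ p12) — p9 is true.
  13. (~p13 \/ ~p6 \/ ~p2) — ~p6 is true.
  14. (~p11 \/ p9 \/ ~p2) — p9 is true.
  15. (p10 \/ ~p8 \/ ~p4) — ~p8 is true.
  16. (~p4 \/ ~p8 \/ p6) — ~p8 is true.
  17. (p8 \/ p4 \/ ~p5) — ~p5 is true.
  18. (p2 \/ p12 \/ ~p1) — p2 is true.
  19. (~p10 \/ p9 \/ p1) — p1 is true.
  20. (p8 \/ p1 \/ p3) — p1 is true.
  21. (~p5 \/ ~p7 \/ ~p6) — ~p6 is true.
  22. (~p8 \/ ~p2 \/ p3) — ~p8 is true.

p1 = True, p2 = True, p3 = True, p4 = False, p5 = False, p6 = False, p7 = True, p8 = False, p9 = True, p10 = False, p11 = False, p12 = False, p13 = True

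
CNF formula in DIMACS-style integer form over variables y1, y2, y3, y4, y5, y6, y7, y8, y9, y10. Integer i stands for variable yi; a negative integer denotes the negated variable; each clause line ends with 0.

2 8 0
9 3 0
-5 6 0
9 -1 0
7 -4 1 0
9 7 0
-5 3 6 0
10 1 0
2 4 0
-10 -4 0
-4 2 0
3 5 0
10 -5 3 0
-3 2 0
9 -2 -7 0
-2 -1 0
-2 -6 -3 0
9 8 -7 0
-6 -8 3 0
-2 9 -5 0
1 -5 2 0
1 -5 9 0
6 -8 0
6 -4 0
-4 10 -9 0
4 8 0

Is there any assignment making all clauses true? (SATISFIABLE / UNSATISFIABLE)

y2 = True:
  propagation gives y1=False, y10=True, y4=False, y8=True; an empty clause results — contradiction.
y2 = False:
  propagation gives y8=True, y4=True; an empty clause results — contradiction.
Every branch closes, so no satisfying assignment exists.

UNSATISFIABLE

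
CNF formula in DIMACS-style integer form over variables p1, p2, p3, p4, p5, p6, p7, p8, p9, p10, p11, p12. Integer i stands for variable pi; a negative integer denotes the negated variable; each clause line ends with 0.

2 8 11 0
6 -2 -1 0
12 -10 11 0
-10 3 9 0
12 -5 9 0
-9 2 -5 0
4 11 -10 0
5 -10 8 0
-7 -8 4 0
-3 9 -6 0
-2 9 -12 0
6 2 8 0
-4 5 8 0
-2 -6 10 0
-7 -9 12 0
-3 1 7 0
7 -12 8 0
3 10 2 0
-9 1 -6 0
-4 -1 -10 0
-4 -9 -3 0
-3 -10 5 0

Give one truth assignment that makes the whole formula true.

p1 = F, p2 = T, p3 = F, p4 = T, p5 = F, p6 = F, p7 = T, p8 = T, p9 = F, p10 = F, p11 = T, p12 = F

Check each clause:
  1. (p2 OR p8 OR p11) — p8 is true.
  2. (NOT p1 OR NOT p2 OR p6) — NOT p1 is true.
  3. (p12 OR NOT p10 OR p11) — p11 is true.
  4. (p3 OR p9 OR NOT p10) — NOT p10 is true.
  5. (p9 OR p12 OR NOT p5) — NOT p5 is true.
  6. (NOT p9 OR NOT p5 OR p2) — p2 is true.
  7. (p4 OR p11 OR NOT p10) — p11 is true.
  8. (p8 OR NOT p10 OR p5) — p8 is true.
  9. (NOT p8 OR p4 OR NOT p7) — p4 is true.
  10. (NOT p6 OR NOT p3 OR p9) — NOT p6 is true.
  11. (NOT p12 OR p9 OR NOT p2) — NOT p12 is true.
  12. (p2 OR p8 OR p6) — p8 is true.
  13. (NOT p4 OR p5 OR p8) — p8 is true.
  14. (NOT p2 OR NOT p6 OR p10) — NOT p6 is true.
  15. (NOT p7 OR NOT p9 OR p12) — NOT p9 is true.
  16. (p7 OR p1 OR NOT p3) — NOT p3 is true.
  17. (p8 OR p7 OR NOT p12) — p8 is true.
  18. (p10 OR p3 OR p2) — p2 is true.
  19. (NOT p6 OR p1 OR NOT p9) — NOT p6 is true.
  20. (NOT p10 OR NOT p4 OR NOT p1) — NOT p10 is true.
  21. (NOT p3 OR NOT p4 OR NOT p9) — NOT p3 is true.
  22. (p5 OR NOT p3 OR NOT p10) — NOT p3 is true.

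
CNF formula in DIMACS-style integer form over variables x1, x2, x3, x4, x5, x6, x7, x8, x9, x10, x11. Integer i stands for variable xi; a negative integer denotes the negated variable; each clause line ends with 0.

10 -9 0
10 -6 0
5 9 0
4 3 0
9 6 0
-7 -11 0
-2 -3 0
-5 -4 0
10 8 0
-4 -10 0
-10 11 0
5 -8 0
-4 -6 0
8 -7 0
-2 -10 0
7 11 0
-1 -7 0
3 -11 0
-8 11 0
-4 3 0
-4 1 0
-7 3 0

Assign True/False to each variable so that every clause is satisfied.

x1 = 0, x2 = 0, x3 = 1, x4 = 0, x5 = 0, x6 = 0, x7 = 0, x8 = 0, x9 = 1, x10 = 1, x11 = 1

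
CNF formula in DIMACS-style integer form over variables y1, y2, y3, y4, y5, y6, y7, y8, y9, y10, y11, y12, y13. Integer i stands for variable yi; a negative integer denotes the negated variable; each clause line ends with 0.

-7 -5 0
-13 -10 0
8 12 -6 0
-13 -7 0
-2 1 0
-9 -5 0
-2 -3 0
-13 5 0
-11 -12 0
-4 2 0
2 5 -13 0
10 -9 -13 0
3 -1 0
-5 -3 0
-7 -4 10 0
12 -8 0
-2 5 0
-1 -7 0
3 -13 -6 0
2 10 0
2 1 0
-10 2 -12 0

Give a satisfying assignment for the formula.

y1=1  y2=0  y3=1  y4=0  y5=0  y6=0  y7=0  y8=0  y9=0  y10=1  y11=0  y12=0  y13=0

y4 occurs only negated in the remaining clauses — set y4 = False.
y6 occurs only negated in the remaining clauses — set y6 = False.
Try y1 = True.
  then y3 is forced to True.
  then y2 is forced to False.
  then y5 is forced to False.
  then y13 is forced to False.
  then y7 is forced to False.
  then y10 is forced to True.
  then y12 is forced to False.
  then y8 is forced to False.
y9, y11 are now unconstrained; take y9 = False, y11 = False.
Every clause has at least one true literal under this assignment.
Check each clause:
  1. (NOT y7 OR NOT y5) — NOT y7 is true.
  2. (NOT y10 OR NOT y13) — NOT y13 is true.
  3. (NOT y6 OR y12 OR y8) — NOT y6 is true.
  4. (NOT y13 OR NOT y7) — NOT y7 is true.
  5. (y1 OR NOT y2) — y1 is true.
  6. (NOT y9 OR NOT y5) — NOT y5 is true.
  7. (NOT y2 OR NOT y3) — NOT y2 is true.
  8. (NOT y13 OR y5) — NOT y13 is true.
  9. (NOT y11 OR NOT y12) — NOT y12 is true.
  10. (NOT y4 OR y2) — NOT y4 is true.
  11. (y5 OR y2 OR NOT y13) — NOT y13 is true.
  12. (y10 OR NOT y9 OR NOT y13) — y10 is true.
  13. (NOT y1 OR y3) — y3 is true.
  14. (NOT y5 OR NOT y3) — NOT y5 is true.
  15. (y10 OR NOT y7 OR NOT y4) — NOT y7 is true.
  16. (y12 OR NOT y8) — NOT y8 is true.
  17. (y5 OR NOT y2) — NOT y2 is true.
  18. (NOT y1 OR NOT y7) — NOT y7 is true.
  19. (NOT y13 OR NOT y6 OR y3) — NOT y6 is true.
  20. (y2 OR y10) — y10 is true.
  21. (y2 OR y1) — y1 is true.
  22. (NOT y12 OR NOT y10 OR y2) — NOT y12 is true.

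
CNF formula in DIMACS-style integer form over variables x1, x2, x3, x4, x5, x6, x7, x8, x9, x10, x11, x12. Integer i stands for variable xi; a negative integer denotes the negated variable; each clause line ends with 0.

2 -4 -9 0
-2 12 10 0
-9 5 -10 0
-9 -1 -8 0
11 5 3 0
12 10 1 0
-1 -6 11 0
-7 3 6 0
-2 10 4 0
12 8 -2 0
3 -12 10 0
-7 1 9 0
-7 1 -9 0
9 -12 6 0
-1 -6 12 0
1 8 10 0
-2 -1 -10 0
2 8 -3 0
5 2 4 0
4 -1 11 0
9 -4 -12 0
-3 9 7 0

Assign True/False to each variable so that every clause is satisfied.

x1 = False, x2 = True, x3 = False, x4 = False, x5 = True, x6 = True, x7 = False, x8 = False, x9 = True, x10 = True, x11 = False, x12 = True

Check each clause:
  1. (!x9 || x2 || !x4) — x2 is true.
  2. (!x2 || x10 || x12) — x10 is true.
  3. (!x9 || x5 || !x10) — x5 is true.
  4. (!x9 || !x8 || !x1) — !x8 is true.
  5. (x5 || x3 || x11) — x5 is true.
  6. (x10 || x1 || x12) — x10 is true.
  7. (!x6 || x11 || !x1) — !x1 is true.
  8. (x3 || x6 || !x7) — !x7 is true.
  9. (!x2 || x4 || x10) — x10 is true.
  10. (x12 || x8 || !x2) — x12 is true.
  11. (x10 || !x12 || x3) — x10 is true.
  12. (x9 || !x7 || x1) — !x7 is true.
  13. (x1 || !x9 || !x7) — !x7 is true.
  14. (x6 || !x12 || x9) — x9 is true.
  15. (!x1 || x12 || !x6) — x12 is true.
  16. (x1 || x10 || x8) — x10 is true.
  17. (!x10 || !x2 || !x1) — !x1 is true.
  18. (x2 || !x3 || x8) — x2 is true.
  19. (x2 || x4 || x5) — x2 is true.
  20. (!x1 || x11 || x4) — !x1 is true.
  21. (x9 || !x12 || !x4) — x9 is true.
  22. (!x3 || x9 || x7) — x9 is true.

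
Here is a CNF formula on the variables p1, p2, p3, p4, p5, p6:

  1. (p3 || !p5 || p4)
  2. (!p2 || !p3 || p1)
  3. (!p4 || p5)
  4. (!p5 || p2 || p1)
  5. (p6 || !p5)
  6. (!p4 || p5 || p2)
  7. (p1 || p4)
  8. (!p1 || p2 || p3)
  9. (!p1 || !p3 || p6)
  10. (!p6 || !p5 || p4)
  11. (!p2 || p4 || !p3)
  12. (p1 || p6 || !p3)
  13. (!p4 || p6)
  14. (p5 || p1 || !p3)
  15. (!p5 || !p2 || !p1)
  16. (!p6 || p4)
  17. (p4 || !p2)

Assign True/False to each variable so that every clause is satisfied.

p1 = T, p2 = F, p3 = T, p4 = T, p5 = T, p6 = T

Branch on p1: take p1 = True.
Branch on p2: take p2 = False.
  then p3 is forced to True.
  then p6 is forced to True.
  then p4 is forced to True.
  then p5 is forced to True.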